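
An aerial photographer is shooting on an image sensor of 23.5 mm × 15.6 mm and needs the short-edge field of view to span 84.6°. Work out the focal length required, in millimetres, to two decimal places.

8.57 mm

From α = 2·arctan(h/2f) we get f = h / (2·tan(α/2)).
With h = 15.6 mm and α/2 = 42.3°, tan(α/2) ≈ 0.90993, so f ≈ 15.6 / 1.81986 ≈ 8.5721 mm.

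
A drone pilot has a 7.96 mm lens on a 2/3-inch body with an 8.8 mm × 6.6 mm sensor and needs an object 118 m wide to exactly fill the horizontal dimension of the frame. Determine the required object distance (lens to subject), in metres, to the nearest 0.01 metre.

106.74 m

W: 118 m = 118000 mm.
Magnification m = w/W = dᵢ/dₒ; combined with 1/f = 1/dₒ + 1/dᵢ this gives dₒ = f·(1 + W/w).
dₒ = 7.96 mm × (1 + 118000/8.8) = 7.96 × 13410.0909 ≈ 106744.324 mm = 106.744 m.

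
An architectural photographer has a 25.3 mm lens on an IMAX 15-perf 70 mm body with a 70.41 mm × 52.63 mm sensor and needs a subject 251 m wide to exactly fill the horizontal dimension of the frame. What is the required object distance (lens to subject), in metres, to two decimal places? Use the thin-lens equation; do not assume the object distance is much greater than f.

90.22 m

W: 251 m = 251000 mm.
Magnification m = w/W = dᵢ/dₒ; combined with 1/f = 1/dₒ + 1/dᵢ this gives dₒ = f·(1 + W/w).
dₒ = 25.3 mm × (1 + 251000/70.41) = 25.3 × 3565.8345 ≈ 90215.614 mm = 90.2156 m.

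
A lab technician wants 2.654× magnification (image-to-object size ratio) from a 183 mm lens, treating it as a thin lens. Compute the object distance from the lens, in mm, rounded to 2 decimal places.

251.95 mm

With m = dᵢ/dₒ and 1/f = 1/dₒ + 1/dᵢ, substituting dᵢ = m·dₒ gives 1/f = (1 + 1/m)/dₒ, hence dₒ = f·(1 + 1/m).
dₒ = 183 × (1 + 1/2.654) = 183 × 1.37679 ≈ 251.953 mm.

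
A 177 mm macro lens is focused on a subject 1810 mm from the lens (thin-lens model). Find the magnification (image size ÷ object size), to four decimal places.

0.1084×

Thin lens: 1/f = 1/dₒ + 1/dᵢ → 1/dᵢ = 1/177 − 1/1810 = 0.0050972 mm⁻¹, so dᵢ ≈ 196.1849 mm.
Magnification m = dᵢ/dₒ = 196.1849/1810 ≈ 0.10839.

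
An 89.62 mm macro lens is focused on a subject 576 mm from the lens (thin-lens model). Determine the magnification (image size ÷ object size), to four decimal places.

Thin lens: 1/f = 1/dₒ + 1/dᵢ → 1/dᵢ = 1/89.62 − 1/576 = 0.0094221 mm⁻¹, so dᵢ ≈ 106.1333 mm.
Magnification m = dᵢ/dₒ = 106.1333/576 ≈ 0.18426.

0.1843×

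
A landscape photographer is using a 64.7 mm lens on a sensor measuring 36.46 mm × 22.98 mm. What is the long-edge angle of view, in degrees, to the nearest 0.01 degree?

31.47°

Angle of view α = 2·arctan(w/2f) with w = 36.46 mm and f = 64.7 mm.
w/2f = 0.28176; arctan(0.28176) ≈ 15.7358°, so α ≈ 31.4716°.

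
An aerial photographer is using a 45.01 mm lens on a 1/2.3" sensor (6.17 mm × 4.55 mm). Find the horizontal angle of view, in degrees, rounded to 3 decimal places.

7.842°

Angle of view α = 2·arctan(w/2f) with w = 6.17 mm and f = 45.01 mm.
w/2f = 0.06854; arctan(0.06854) ≈ 3.9209°, so α ≈ 7.8419°.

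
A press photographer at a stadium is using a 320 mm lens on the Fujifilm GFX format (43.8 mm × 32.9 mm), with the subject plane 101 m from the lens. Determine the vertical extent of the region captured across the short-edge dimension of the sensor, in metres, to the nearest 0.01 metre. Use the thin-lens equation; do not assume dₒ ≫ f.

dₒ: 101 m = 101000 mm.
Similar triangles through the lens centre give W/dₒ = h/dᵢ; with 1/f = 1/dₒ + 1/dᵢ this gives W = h·(dₒ − f)/f.
W = 32.9 mm × (101000 − 320) / 320 = 32.9 × 314.6250 ≈ 10351.163 mm = 10.3512 m.

10.35 m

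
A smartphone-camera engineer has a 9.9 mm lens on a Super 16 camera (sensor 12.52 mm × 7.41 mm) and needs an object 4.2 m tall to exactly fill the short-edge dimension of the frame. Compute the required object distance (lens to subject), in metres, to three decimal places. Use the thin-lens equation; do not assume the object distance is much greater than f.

W: 4.2 m = 4200 mm.
Magnification m = h/W = dᵢ/dₒ; combined with 1/f = 1/dₒ + 1/dᵢ this gives dₒ = f·(1 + W/h).
dₒ = 9.9 mm × (1 + 4200/7.41) = 9.9 × 567.8016 ≈ 5621.236 mm = 5.62124 m.

5.621 m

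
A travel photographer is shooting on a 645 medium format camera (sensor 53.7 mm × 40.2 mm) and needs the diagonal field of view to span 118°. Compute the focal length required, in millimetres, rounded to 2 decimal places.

Sensor diagonal = √(53.7² + 40.2²) = √4499.7300 ≈ 67.0800 mm.
From α = 2·arctan(d/2f) we get f = d / (2·tan(α/2)).
With d = 67.0800 mm and α/2 = 59°, tan(α/2) ≈ 1.66428, so f ≈ 67.0800 / 3.32856 ≈ 20.1529 mm.

20.15 mm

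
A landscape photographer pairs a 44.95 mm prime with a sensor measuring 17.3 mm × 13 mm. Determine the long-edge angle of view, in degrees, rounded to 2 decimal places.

Angle of view α = 2·arctan(w/2f) with w = 17.3 mm and f = 44.95 mm.
w/2f = 0.19244; arctan(0.19244) ≈ 10.8926°, so α ≈ 21.7852°.

21.79°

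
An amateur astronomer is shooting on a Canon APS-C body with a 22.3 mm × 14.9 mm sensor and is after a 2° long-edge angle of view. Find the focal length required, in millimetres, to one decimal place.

From α = 2·arctan(w/2f) we get f = w / (2·tan(α/2)).
With w = 22.3 mm and α/2 = 1°, tan(α/2) ≈ 0.01746, so f ≈ 22.3 / 0.03491 ≈ 638.7831 mm.

638.8 mm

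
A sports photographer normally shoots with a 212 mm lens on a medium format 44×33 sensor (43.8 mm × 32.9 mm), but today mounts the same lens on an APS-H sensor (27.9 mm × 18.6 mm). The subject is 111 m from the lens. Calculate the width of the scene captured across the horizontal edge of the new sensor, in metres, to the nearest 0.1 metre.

The focal length stays 212 mm; the relevant sensor dimension is now w = 27.9 mm. Object distance dₒ = 111 m = 111000 mm.
Thin-lens field width W = w·(dₒ − f)/f = 27.9 × (111000 − 212)/212 ≈ 14580.119 mm = 14.5801 m.

14.6 m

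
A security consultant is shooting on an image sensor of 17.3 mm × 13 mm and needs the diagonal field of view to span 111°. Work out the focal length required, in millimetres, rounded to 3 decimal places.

Sensor diagonal = √(17.3² + 13²) = √468.2900 ≈ 21.6400 mm.
From α = 2·arctan(d/2f) we get f = d / (2·tan(α/2)).
With d = 21.6400 mm and α/2 = 55.5°, tan(α/2) ≈ 1.45501, so f ≈ 21.6400 / 2.91002 ≈ 7.4364 mm.

7.436 mm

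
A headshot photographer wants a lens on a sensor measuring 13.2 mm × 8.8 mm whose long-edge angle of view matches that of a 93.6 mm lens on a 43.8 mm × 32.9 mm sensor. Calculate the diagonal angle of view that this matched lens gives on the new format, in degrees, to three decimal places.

Equal long-edge AOV ⇒ f₂ = f₁ · 13.2/43.8 = 93.6 × 0.30137 ≈ 28.2082 mm.
Sensor diagonal = √(13.2² + 8.8²) = √251.6800 ≈ 15.8644 mm.
Diagonal AOV on the new format = 2·arctan(15.8644 / (2 × 28.2082)) = 2·arctan(0.28120) ≈ 31.4122°.

31.412°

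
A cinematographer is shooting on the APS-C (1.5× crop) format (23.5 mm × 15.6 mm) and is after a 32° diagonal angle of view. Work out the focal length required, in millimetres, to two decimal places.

Sensor diagonal = √(23.5² + 15.6²) = √795.6100 ≈ 28.2066 mm.
From α = 2·arctan(d/2f) we get f = d / (2·tan(α/2)).
With d = 28.2066 mm and α/2 = 16°, tan(α/2) ≈ 0.28675, so f ≈ 28.2066 / 0.57349 ≈ 49.1840 mm.

49.18 mm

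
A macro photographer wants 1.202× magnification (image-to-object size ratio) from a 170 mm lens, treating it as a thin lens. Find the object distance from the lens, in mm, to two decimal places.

With m = dᵢ/dₒ and 1/f = 1/dₒ + 1/dᵢ, substituting dᵢ = m·dₒ gives 1/f = (1 + 1/m)/dₒ, hence dₒ = f·(1 + 1/m).
dₒ = 170 × (1 + 1/1.202) = 170 × 1.83195 ≈ 311.431 mm.

311.43 mm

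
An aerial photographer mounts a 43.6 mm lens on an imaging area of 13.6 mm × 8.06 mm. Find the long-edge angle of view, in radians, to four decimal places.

Angle of view α = 2·arctan(w/2f) with w = 13.6 mm and f = 43.6 mm.
w/2f = 0.15596; arctan(0.15596) ≈ 0.1547 rad, so α ≈ 0.3094 rad.

0.3094 rad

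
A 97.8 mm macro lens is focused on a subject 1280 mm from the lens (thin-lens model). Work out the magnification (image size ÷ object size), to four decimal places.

Thin lens: 1/f = 1/dₒ + 1/dᵢ → 1/dᵢ = 1/97.8 − 1/1280 = 0.0094437 mm⁻¹, so dᵢ ≈ 105.8907 mm.
Magnification m = dᵢ/dₒ = 105.8907/1280 ≈ 0.08273.

0.0827×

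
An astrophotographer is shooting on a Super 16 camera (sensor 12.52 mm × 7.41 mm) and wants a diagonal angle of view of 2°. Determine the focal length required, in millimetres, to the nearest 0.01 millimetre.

Sensor diagonal = √(12.52² + 7.41²) = √211.6585 ≈ 14.5485 mm.
From α = 2·arctan(d/2f) we get f = d / (2·tan(α/2)).
With d = 14.5485 mm and α/2 = 1°, tan(α/2) ≈ 0.01746, so f ≈ 14.5485 / 0.03491 ≈ 416.7412 mm.

416.74 mm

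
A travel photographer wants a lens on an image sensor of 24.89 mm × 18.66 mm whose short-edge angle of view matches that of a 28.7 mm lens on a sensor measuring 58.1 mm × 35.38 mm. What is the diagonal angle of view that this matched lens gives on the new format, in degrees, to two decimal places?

Equal short-edge AOV ⇒ f₂ = f₁ · 18.66/35.38 = 28.7 × 0.52742 ≈ 15.1369 mm.
Sensor diagonal = √(24.89² + 18.66²) = √967.7077 ≈ 31.1080 mm.
Diagonal AOV on the new format = 2·arctan(31.1080 / (2 × 15.1369)) = 2·arctan(1.02756) ≈ 91.5574°.

91.56°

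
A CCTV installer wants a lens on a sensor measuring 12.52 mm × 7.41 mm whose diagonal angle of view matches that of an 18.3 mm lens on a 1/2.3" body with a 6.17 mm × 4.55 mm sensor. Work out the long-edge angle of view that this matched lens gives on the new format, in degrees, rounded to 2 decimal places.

Sensor diagonal = √(6.17² + 4.55²) = √58.7714 ≈ 7.6663 mm.
Sensor diagonal = √(12.52² + 7.41²) = √211.6585 ≈ 14.5485 mm.
Equal diagonal AOV ⇒ f₂ = f₁ · 14.5485/7.6663 = 18.3 × 1.89773 ≈ 34.7285 mm.
Long-edge AOV on the new format = 2·arctan(12.52 / (2 × 34.7285)) = 2·arctan(0.18026) ≈ 20.4363°.

20.44°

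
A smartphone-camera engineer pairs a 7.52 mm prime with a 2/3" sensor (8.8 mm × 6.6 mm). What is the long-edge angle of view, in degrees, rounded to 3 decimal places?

Angle of view α = 2·arctan(w/2f) with w = 8.8 mm and f = 7.52 mm.
w/2f = 0.58511; arctan(0.58511) ≈ 30.3322°, so α ≈ 60.6644°.

60.664°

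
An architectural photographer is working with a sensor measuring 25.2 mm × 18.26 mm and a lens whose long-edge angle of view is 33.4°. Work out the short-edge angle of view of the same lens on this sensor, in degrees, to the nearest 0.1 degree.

24.5°

From the long-edge AOV: f = 25.2 / (2·tan(16.7°)) = 25.2 / 0.60003 ≈ 41.9980 mm.
Short-edge AOV = 2·arctan(18.26 / (2 × 41.9980)) = 2·arctan(0.21739) ≈ 24.5296°.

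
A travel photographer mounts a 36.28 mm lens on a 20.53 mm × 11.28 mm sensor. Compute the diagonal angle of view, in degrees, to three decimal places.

Sensor diagonal = √(20.53² + 11.28²) = √548.7193 ≈ 23.4248 mm.
Angle of view α = 2·arctan(d/2f) with d = 23.4248 mm and f = 36.28 mm.
d/2f = 0.32283; arctan(0.32283) ≈ 17.8918°, so α ≈ 35.7836°.

35.784°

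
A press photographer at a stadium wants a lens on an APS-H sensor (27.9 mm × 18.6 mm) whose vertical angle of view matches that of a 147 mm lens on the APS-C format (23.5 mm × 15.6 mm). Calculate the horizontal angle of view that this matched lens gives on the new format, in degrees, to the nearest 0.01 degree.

9.10°

Equal vertical AOV ⇒ f₂ = f₁ · 18.6/15.6 = 147 × 1.19231 ≈ 175.2692 mm.
Horizontal AOV on the new format = 2·arctan(27.9 / (2 × 175.2692)) = 2·arctan(0.07959) ≈ 9.1014°.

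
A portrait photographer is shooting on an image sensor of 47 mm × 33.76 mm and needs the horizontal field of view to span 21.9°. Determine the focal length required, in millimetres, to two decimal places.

From α = 2·arctan(w/2f) we get f = w / (2·tan(α/2)).
With w = 47 mm and α/2 = 10.95°, tan(α/2) ≈ 0.19347, so f ≈ 47 / 0.38695 ≈ 121.4628 mm.

121.46 mm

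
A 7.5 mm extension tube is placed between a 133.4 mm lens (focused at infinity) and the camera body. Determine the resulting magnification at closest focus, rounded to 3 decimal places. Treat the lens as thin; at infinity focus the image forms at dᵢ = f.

0.056×

The tube moves the image plane from f to f + e, so dᵢ = 133.4 + 7.5 = 140.9 mm. Focus is achieved when 1/f = 1/dₒ + 1/dᵢ, giving dₒ = 1/(1/f − 1/(f+e)).
Magnification m = dᵢ/dₒ = (f+e)·(1/f − 1/(f+e)) = e/f = 7.5/133.4 ≈ 0.0562.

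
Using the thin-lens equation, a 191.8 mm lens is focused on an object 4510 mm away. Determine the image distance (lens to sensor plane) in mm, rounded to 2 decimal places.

200.32 mm

1/dᵢ = 1/f − 1/dₒ = 1/191.8 − 1/4510 = 0.0049920 mm⁻¹.
dᵢ = 1/0.0049920 ≈ 200.3191 mm.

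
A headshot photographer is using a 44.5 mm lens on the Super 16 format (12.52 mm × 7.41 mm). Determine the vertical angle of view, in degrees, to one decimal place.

9.5°

Angle of view α = 2·arctan(h/2f) with h = 7.41 mm and f = 44.5 mm.
h/2f = 0.08326; arctan(0.08326) ≈ 4.7594°, so α ≈ 9.5188°.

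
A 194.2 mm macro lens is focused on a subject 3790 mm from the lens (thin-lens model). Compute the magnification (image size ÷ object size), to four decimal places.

0.0540×

Thin lens: 1/f = 1/dₒ + 1/dᵢ → 1/dᵢ = 1/194.2 − 1/3790 = 0.0048855 mm⁻¹, so dᵢ ≈ 204.6882 mm.
Magnification m = dᵢ/dₒ = 204.6882/3790 ≈ 0.05401.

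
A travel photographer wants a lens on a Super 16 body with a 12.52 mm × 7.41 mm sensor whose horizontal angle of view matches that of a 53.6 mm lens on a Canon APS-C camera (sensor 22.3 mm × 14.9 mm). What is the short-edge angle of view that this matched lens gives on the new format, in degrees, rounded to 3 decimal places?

14.038°

Equal horizontal AOV ⇒ f₂ = f₁ · 12.52/22.3 = 53.6 × 0.56143 ≈ 30.0929 mm.
Short-edge AOV on the new format = 2·arctan(7.41 / (2 × 30.0929)) = 2·arctan(0.12312) ≈ 14.0377°.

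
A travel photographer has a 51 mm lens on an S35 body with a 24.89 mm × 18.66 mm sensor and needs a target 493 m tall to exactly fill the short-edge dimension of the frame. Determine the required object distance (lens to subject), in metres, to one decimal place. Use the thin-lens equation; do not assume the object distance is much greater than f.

1347.5 m

W: 493 m = 493000 mm.
Magnification m = h/W = dᵢ/dₒ; combined with 1/f = 1/dₒ + 1/dᵢ this gives dₒ = f·(1 + W/h).
dₒ = 51 mm × (1 + 493000/18.66) = 51 × 26421.1501 ≈ 1347478.653 mm = 1347.48 m.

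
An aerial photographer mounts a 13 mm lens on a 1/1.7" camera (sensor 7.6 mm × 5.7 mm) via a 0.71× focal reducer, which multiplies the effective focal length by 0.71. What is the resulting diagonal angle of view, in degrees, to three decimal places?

54.463°

Effective focal length f = 13 × 0.71 = 9.23 mm.
Sensor diagonal = √(7.6² + 5.7²) = √90.2500 ≈ 9.5000 mm.
α = 2·arctan(9.500 / (2 × 9.23)) = 2·arctan(0.51463) ≈ 54.4631°.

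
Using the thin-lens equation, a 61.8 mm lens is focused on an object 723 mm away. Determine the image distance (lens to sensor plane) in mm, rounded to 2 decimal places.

67.58 mm

1/dᵢ = 1/f − 1/dₒ = 1/61.8 − 1/723 = 0.0147981 mm⁻¹.
dᵢ = 1/0.0147981 ≈ 67.5762 mm.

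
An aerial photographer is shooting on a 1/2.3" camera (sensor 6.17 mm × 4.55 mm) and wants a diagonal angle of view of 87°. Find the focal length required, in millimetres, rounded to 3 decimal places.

4.039 mm

Sensor diagonal = √(6.17² + 4.55²) = √58.7714 ≈ 7.6663 mm.
From α = 2·arctan(d/2f) we get f = d / (2·tan(α/2)).
With d = 7.6663 mm and α/2 = 43.5°, tan(α/2) ≈ 0.94896, so f ≈ 7.6663 / 1.89793 ≈ 4.0393 mm.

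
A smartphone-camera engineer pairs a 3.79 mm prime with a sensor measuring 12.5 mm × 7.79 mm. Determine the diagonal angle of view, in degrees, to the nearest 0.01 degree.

Sensor diagonal = √(12.5² + 7.79²) = √216.9341 ≈ 14.7287 mm.
Angle of view α = 2·arctan(d/2f) with d = 14.7287 mm and f = 3.79 mm.
d/2f = 1.94310; arctan(1.94310) ≈ 62.7677°, so α ≈ 125.5355°.

125.54°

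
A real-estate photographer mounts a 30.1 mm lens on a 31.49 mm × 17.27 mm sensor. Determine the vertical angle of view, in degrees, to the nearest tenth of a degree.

Angle of view α = 2·arctan(h/2f) with h = 17.27 mm and f = 30.1 mm.
h/2f = 0.28688; arctan(0.28688) ≈ 16.0070°, so α ≈ 32.0139°.

32.0°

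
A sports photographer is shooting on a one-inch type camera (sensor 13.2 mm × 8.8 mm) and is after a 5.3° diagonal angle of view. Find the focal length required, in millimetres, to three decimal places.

Sensor diagonal = √(13.2² + 8.8²) = √251.6800 ≈ 15.8644 mm.
From α = 2·arctan(d/2f) we get f = d / (2·tan(α/2)).
With d = 15.8644 mm and α/2 = 2.65°, tan(α/2) ≈ 0.04628, so f ≈ 15.8644 / 0.09257 ≈ 171.3805 mm.

171.380 mm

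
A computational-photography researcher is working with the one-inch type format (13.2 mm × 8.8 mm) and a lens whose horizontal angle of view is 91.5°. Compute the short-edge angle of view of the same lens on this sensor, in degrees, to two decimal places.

From the horizontal AOV: f = 13.2 / (2·tan(45.75°)) = 13.2 / 2.05306 ≈ 6.4294 mm.
Short-edge AOV = 2·arctan(8.8 / (2 × 6.4294)) = 2·arctan(0.68435) ≈ 68.7718°.

68.77°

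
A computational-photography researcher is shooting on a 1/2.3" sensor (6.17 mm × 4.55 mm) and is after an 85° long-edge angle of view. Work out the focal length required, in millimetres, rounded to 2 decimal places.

3.37 mm

From α = 2·arctan(w/2f) we get f = w / (2·tan(α/2)).
With w = 6.17 mm and α/2 = 42.5°, tan(α/2) ≈ 0.91633, so f ≈ 6.17 / 1.83266 ≈ 3.3667 mm.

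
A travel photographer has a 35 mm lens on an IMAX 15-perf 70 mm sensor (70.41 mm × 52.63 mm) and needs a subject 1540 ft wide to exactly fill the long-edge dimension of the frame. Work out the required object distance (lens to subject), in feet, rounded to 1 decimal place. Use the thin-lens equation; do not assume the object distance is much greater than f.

W: 1540 ft × 304.8 mm/ft = 469391.98 mm.
Magnification m = w/W = dᵢ/dₒ; combined with 1/f = 1/dₒ + 1/dᵢ this gives dₒ = f·(1 + W/w).
dₒ = 35 mm × (1 + 469392/70.41) = 35 × 6667.5528 ≈ 233364.349 mm = 233364.349/304.8 ft = 765.631 ft.

765.6 ft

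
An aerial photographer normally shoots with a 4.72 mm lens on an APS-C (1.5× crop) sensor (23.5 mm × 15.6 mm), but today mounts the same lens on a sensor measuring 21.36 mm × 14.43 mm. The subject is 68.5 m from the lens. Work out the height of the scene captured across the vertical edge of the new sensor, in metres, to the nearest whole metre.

The focal length stays 4.72 mm; the relevant sensor dimension is now h = 14.43 mm. Object distance dₒ = 68.5 m = 68500 mm.
Thin-lens field height W = h·(dₒ − f)/f = 14.43 × (68500 − 4.72)/4.72 ≈ 209404.002 mm = 209.404 m.

209 m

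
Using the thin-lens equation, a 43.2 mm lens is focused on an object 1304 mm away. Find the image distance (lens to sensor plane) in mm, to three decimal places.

44.680 mm

1/dᵢ = 1/f − 1/dₒ = 1/43.2 − 1/1304 = 0.0223813 mm⁻¹.
dᵢ = 1/0.0223813 ≈ 44.6802 mm.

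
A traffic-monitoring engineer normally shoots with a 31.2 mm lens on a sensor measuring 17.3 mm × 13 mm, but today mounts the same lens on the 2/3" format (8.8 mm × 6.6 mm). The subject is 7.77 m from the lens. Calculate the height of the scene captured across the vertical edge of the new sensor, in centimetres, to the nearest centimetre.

164 cm

The focal length stays 31.2 mm; the relevant sensor dimension is now h = 6.6 mm. Object distance dₒ = 7.77 m = 7770 mm.
Thin-lens field height W = h·(dₒ − f)/f = 6.6 × (7770 − 31.2)/31.2 ≈ 1637.054 mm = 163.705 cm.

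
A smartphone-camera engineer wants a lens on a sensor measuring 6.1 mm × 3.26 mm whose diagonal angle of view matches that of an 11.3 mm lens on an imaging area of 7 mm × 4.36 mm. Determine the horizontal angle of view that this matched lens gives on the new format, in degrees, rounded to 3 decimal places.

Sensor diagonal = √(7² + 4.36²) = √68.0096 ≈ 8.2468 mm.
Sensor diagonal = √(6.1² + 3.26²) = √47.8376 ≈ 6.9165 mm.
Equal diagonal AOV ⇒ f₂ = f₁ · 6.9165/8.2468 = 11.3 × 0.83869 ≈ 9.4772 mm.
Horizontal AOV on the new format = 2·arctan(6.1 / (2 × 9.4772)) = 2·arctan(0.32183) ≈ 35.6791°.

35.679°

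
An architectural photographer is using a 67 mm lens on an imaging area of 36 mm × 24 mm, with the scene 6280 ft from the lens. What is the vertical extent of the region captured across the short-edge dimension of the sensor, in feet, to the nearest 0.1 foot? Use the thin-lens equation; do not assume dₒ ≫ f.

dₒ: 6280 ft × 304.8 mm/ft = 1914143.94 mm.
Similar triangles through the lens centre give W/dₒ = h/dᵢ; with 1/f = 1/dₒ + 1/dᵢ this gives W = h·(dₒ − f)/f.
W = 24 mm × (1.91414e+06 − 67) / 67 = 24 × 28568.3125 ≈ 685639.500 mm = 685639.500/304.8 ft = 2249.47 ft.

2249.5 ft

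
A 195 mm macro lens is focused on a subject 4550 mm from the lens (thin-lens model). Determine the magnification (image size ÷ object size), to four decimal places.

0.0448×

Thin lens: 1/f = 1/dₒ + 1/dᵢ → 1/dᵢ = 1/195 − 1/4550 = 0.0049084 mm⁻¹, so dᵢ ≈ 203.7313 mm.
Magnification m = dᵢ/dₒ = 203.7313/4550 ≈ 0.04478.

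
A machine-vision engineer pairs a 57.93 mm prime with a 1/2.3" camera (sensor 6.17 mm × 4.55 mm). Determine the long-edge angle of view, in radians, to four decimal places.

Angle of view α = 2·arctan(w/2f) with w = 6.17 mm and f = 57.93 mm.
w/2f = 0.05325; arctan(0.05325) ≈ 0.0532 rad, so α ≈ 0.1064 rad.

0.1064 rad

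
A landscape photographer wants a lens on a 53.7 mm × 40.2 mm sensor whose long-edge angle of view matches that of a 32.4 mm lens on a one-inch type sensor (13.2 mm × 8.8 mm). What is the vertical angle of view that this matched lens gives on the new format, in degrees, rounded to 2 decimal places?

17.34°

Equal long-edge AOV ⇒ f₂ = f₁ · 53.7/13.2 = 32.4 × 4.06818 ≈ 131.8091 mm.
Vertical AOV on the new format = 2·arctan(40.2 / (2 × 131.8091)) = 2·arctan(0.15249) ≈ 17.3408°.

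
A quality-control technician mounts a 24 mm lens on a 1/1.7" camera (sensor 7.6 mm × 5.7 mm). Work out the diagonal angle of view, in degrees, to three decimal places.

Sensor diagonal = √(7.6² + 5.7²) = √90.2500 ≈ 9.5000 mm.
Angle of view α = 2·arctan(d/2f) with d = 9.5000 mm and f = 24 mm.
d/2f = 0.19792; arctan(0.19792) ≈ 11.1951°, so α ≈ 22.3902°.

22.390°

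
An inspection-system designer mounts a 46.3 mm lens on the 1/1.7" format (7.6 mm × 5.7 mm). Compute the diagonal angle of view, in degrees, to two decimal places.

11.72°

Sensor diagonal = √(7.6² + 5.7²) = √90.2500 ≈ 9.5000 mm.
Angle of view α = 2·arctan(d/2f) with d = 9.5000 mm and f = 46.3 mm.
d/2f = 0.10259; arctan(0.10259) ≈ 5.8576°, so α ≈ 11.7152°.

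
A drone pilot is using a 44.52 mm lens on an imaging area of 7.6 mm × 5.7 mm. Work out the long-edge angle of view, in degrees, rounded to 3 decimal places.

Angle of view α = 2·arctan(w/2f) with w = 7.6 mm and f = 44.52 mm.
w/2f = 0.08535; arctan(0.08535) ≈ 4.8787°, so α ≈ 9.7573°.

9.757°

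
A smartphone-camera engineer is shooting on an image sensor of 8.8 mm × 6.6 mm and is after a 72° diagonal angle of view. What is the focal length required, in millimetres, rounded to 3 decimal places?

7.570 mm

Sensor diagonal = √(8.8² + 6.6²) = √121.0000 ≈ 11.0000 mm.
From α = 2·arctan(d/2f) we get f = d / (2·tan(α/2)).
With d = 11.0000 mm and α/2 = 36°, tan(α/2) ≈ 0.72654, so f ≈ 11.0000 / 1.45309 ≈ 7.5701 mm.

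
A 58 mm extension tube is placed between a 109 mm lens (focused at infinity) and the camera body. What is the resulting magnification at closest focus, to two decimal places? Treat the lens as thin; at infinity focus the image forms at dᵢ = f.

0.53×

The tube moves the image plane from f to f + e, so dᵢ = 109 + 58 = 167 mm. Focus is achieved when 1/f = 1/dₒ + 1/dᵢ, giving dₒ = 1/(1/f − 1/(f+e)).
Magnification m = dᵢ/dₒ = (f+e)·(1/f − 1/(f+e)) = e/f = 58/109 ≈ 0.5321.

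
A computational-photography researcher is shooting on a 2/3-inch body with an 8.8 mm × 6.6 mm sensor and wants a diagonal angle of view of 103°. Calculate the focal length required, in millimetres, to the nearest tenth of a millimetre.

4.4 mm

Sensor diagonal = √(8.8² + 6.6²) = √121.0000 ≈ 11.0000 mm.
From α = 2·arctan(d/2f) we get f = d / (2·tan(α/2)).
With d = 11.0000 mm and α/2 = 51.5°, tan(α/2) ≈ 1.25717, so f ≈ 11.0000 / 2.51434 ≈ 4.3749 mm.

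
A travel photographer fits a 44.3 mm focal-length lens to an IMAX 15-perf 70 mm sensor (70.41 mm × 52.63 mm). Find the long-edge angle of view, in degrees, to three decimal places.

Angle of view α = 2·arctan(w/2f) with w = 70.41 mm and f = 44.3 mm.
w/2f = 0.79470; arctan(0.79470) ≈ 38.4740°, so α ≈ 76.9480°.

76.948°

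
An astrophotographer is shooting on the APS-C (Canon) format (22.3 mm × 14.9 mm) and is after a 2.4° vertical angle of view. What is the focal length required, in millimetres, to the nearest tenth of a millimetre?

From α = 2·arctan(h/2f) we get f = h / (2·tan(α/2)).
With h = 14.9 mm and α/2 = 1.2°, tan(α/2) ≈ 0.02095, so f ≈ 14.9 / 0.04189 ≈ 355.6593 mm.

355.7 mm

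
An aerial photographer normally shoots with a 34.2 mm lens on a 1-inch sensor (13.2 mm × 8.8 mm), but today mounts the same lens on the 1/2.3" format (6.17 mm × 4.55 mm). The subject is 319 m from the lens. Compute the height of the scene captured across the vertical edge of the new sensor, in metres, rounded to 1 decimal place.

The focal length stays 34.2 mm; the relevant sensor dimension is now h = 4.55 mm. Object distance dₒ = 319 m = 319000 mm.
Thin-lens field height W = h·(dₒ − f)/f = 4.55 × (319000 − 34.2)/34.2 ≈ 42435.508 mm = 42.4355 m.

42.4 m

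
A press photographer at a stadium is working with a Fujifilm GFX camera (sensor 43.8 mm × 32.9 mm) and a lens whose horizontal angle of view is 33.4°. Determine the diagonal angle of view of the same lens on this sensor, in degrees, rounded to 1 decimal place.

From the horizontal AOV: f = 43.8 / (2·tan(16.7°)) = 43.8 / 0.60003 ≈ 72.9965 mm.
Sensor diagonal = √(43.8² + 32.9²) = √3000.8500 ≈ 54.7800 mm.
Diagonal AOV = 2·arctan(54.7800 / (2 × 72.9965)) = 2·arctan(0.37522) ≈ 41.1345°.

41.1°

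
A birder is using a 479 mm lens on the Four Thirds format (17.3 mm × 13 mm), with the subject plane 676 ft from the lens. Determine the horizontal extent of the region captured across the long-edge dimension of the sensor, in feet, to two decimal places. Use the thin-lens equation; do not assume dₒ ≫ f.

dₒ: 676 ft × 304.8 mm/ft = 206044.79 mm.
Similar triangles through the lens centre give W/dₒ = w/dᵢ; with 1/f = 1/dₒ + 1/dᵢ this gives W = w·(dₒ − f)/f.
W = 17.3 mm × (206045 − 479) / 479 = 17.3 × 429.1561 ≈ 7424.401 mm = 7424.401/304.8 ft = 24.3583 ft.

24.36 ft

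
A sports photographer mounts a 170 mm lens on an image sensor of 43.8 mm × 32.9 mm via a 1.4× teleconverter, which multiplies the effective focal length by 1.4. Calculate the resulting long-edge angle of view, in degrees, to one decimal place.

10.5°

Effective focal length f = 170 × 1.4 = 238 mm.
α = 2·arctan(43.8 / (2 × 238)) = 2·arctan(0.09202) ≈ 10.5147°.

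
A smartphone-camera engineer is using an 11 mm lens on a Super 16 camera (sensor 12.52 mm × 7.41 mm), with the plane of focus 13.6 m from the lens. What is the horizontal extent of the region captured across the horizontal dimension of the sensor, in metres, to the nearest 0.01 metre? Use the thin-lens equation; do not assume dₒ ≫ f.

dₒ: 13.6 m = 13600 mm.
Similar triangles through the lens centre give W/dₒ = w/dᵢ; with 1/f = 1/dₒ + 1/dᵢ this gives W = w·(dₒ − f)/f.
W = 12.52 mm × (13600 − 11) / 11 = 12.52 × 1235.3636 ≈ 15466.753 mm = 15.4668 m.

15.47 m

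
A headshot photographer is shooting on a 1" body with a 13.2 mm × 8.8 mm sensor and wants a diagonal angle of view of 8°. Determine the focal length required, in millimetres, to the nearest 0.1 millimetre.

113.4 mm

Sensor diagonal = √(13.2² + 8.8²) = √251.6800 ≈ 15.8644 mm.
From α = 2·arctan(d/2f) we get f = d / (2·tan(α/2)).
With d = 15.8644 mm and α/2 = 4°, tan(α/2) ≈ 0.06993, so f ≈ 15.8644 / 0.13985 ≈ 113.4359 mm.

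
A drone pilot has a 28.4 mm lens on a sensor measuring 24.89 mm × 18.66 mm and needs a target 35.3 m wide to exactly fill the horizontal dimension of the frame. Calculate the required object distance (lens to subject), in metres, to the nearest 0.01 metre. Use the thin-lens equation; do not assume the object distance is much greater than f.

40.31 m

W: 35.3 m = 35300 mm.
Magnification m = w/W = dᵢ/dₒ; combined with 1/f = 1/dₒ + 1/dᵢ this gives dₒ = f·(1 + W/w).
dₒ = 28.4 mm × (1 + 35300/24.89) = 28.4 × 1419.2403 ≈ 40306.423 mm = 40.3064 m.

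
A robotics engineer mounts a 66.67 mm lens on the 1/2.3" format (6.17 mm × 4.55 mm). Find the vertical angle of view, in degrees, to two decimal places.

Angle of view α = 2·arctan(h/2f) with h = 4.55 mm and f = 66.67 mm.
h/2f = 0.03412; arctan(0.03412) ≈ 1.9544°, so α ≈ 3.9087°.

3.91°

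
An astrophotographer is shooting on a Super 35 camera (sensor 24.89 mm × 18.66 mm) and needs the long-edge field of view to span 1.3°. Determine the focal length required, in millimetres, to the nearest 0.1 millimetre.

From α = 2·arctan(w/2f) we get f = w / (2·tan(α/2)).
With w = 24.89 mm and α/2 = 0.65°, tan(α/2) ≈ 0.01135, so f ≈ 24.89 / 0.02269 ≈ 1096.9467 mm.

1096.9 mm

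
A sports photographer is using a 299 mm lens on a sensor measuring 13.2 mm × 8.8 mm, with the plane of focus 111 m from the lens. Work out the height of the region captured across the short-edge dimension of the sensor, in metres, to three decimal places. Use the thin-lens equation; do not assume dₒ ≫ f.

dₒ: 111 m = 111000 mm.
Similar triangles through the lens centre give W/dₒ = h/dᵢ; with 1/f = 1/dₒ + 1/dᵢ this gives W = h·(dₒ − f)/f.
W = 8.8 mm × (111000 − 299) / 299 = 8.8 × 370.2375 ≈ 3258.090 mm = 3.25809 m.

3.258 m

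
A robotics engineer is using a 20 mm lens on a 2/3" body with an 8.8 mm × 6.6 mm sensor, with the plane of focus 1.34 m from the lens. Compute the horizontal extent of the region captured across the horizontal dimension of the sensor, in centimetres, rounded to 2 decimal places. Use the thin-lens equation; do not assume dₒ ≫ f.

58.08 cm

dₒ: 1.34 m = 1340 mm.
Similar triangles through the lens centre give W/dₒ = w/dᵢ; with 1/f = 1/dₒ + 1/dᵢ this gives W = w·(dₒ − f)/f.
W = 8.8 mm × (1340 − 20) / 20 = 8.8 × 66.0000 ≈ 580.800 mm = 58.08 cm.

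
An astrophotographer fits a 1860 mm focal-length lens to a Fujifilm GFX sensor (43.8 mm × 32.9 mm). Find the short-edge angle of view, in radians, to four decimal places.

0.0177 rad

Angle of view α = 2·arctan(h/2f) with h = 32.9 mm and f = 1860 mm.
h/2f = 0.00884; arctan(0.00884) ≈ 0.0088 rad, so α ≈ 0.0177 rad.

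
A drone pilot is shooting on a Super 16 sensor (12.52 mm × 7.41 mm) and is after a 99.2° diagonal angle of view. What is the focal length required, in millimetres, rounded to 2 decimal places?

6.19 mm

Sensor diagonal = √(12.52² + 7.41²) = √211.6585 ≈ 14.5485 mm.
From α = 2·arctan(d/2f) we get f = d / (2·tan(α/2)).
With d = 14.5485 mm and α/2 = 49.6°, tan(α/2) ≈ 1.17500, so f ≈ 14.5485 / 2.34999 ≈ 6.1909 mm.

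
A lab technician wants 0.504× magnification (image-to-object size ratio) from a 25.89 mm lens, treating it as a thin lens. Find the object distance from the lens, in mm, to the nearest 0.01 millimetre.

77.26 mm

With m = dᵢ/dₒ and 1/f = 1/dₒ + 1/dᵢ, substituting dᵢ = m·dₒ gives 1/f = (1 + 1/m)/dₒ, hence dₒ = f·(1 + 1/m).
dₒ = 25.89 × (1 + 1/0.504) = 25.89 × 2.98413 ≈ 77.259 mm.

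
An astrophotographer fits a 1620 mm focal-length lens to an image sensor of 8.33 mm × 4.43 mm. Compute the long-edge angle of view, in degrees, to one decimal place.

Angle of view α = 2·arctan(w/2f) with w = 8.33 mm and f = 1620 mm.
w/2f = 0.00257; arctan(0.00257) ≈ 0.1473°, so α ≈ 0.2946°.

0.3°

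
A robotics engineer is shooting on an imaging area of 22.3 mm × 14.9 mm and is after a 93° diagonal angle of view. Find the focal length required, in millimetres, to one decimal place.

12.7 mm

Sensor diagonal = √(22.3² + 14.9²) = √719.3000 ≈ 26.8198 mm.
From α = 2·arctan(d/2f) we get f = d / (2·tan(α/2)).
With d = 26.8198 mm and α/2 = 46.5°, tan(α/2) ≈ 1.05378, so f ≈ 26.8198 / 2.10756 ≈ 12.7255 mm.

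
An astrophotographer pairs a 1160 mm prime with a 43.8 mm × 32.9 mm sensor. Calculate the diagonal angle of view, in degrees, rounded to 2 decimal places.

2.71°

Sensor diagonal = √(43.8² + 32.9²) = √3000.8500 ≈ 54.7800 mm.
Angle of view α = 2·arctan(d/2f) with d = 54.7800 mm and f = 1160 mm.
d/2f = 0.02361; arctan(0.02361) ≈ 1.3526°, so α ≈ 2.7052°.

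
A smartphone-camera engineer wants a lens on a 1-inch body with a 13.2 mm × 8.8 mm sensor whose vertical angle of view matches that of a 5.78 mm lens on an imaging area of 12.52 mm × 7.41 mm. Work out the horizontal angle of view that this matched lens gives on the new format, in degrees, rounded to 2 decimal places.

87.75°

Equal vertical AOV ⇒ f₂ = f₁ · 8.8/7.41 = 5.78 × 1.18758 ≈ 6.8642 mm.
Horizontal AOV on the new format = 2·arctan(13.2 / (2 × 6.8642)) = 2·arctan(0.96151) ≈ 87.7514°.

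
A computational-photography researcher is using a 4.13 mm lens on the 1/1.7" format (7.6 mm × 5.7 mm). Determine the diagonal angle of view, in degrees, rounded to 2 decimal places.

Sensor diagonal = √(7.6² + 5.7²) = √90.2500 ≈ 9.5000 mm.
Angle of view α = 2·arctan(d/2f) with d = 9.5000 mm and f = 4.13 mm.
d/2f = 1.15012; arctan(1.15012) ≈ 48.9939°, so α ≈ 97.9878°.

97.99°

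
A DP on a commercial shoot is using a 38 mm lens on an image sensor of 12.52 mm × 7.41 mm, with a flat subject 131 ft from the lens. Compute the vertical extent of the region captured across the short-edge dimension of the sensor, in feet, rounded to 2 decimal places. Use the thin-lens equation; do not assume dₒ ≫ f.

25.52 ft

dₒ: 131 ft × 304.8 mm/ft = 39928.80 mm.
Similar triangles through the lens centre give W/dₒ = h/dᵢ; with 1/f = 1/dₒ + 1/dᵢ this gives W = h·(dₒ − f)/f.
W = 7.41 mm × (39928.8 − 38) / 38 = 7.41 × 1049.7579 ≈ 7778.706 mm = 7778.706/304.8 ft = 25.5207 ft.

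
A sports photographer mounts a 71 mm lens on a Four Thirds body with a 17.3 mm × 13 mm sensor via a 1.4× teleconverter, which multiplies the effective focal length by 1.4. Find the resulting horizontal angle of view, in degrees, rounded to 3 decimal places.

Effective focal length f = 71 × 1.4 = 99.4 mm.
α = 2·arctan(17.3 / (2 × 99.4)) = 2·arctan(0.08702) ≈ 9.9469°.

9.947°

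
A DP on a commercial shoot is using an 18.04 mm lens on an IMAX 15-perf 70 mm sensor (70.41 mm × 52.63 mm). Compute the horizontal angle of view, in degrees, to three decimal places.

Angle of view α = 2·arctan(w/2f) with w = 70.41 mm and f = 18.04 mm.
w/2f = 1.95150; arctan(1.95150) ≈ 62.8682°, so α ≈ 125.7363°.

125.736°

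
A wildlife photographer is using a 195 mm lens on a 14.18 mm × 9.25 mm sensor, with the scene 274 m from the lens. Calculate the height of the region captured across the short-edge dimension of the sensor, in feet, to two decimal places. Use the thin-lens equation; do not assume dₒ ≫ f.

dₒ: 274 m = 274000 mm.
Similar triangles through the lens centre give W/dₒ = h/dᵢ; with 1/f = 1/dₒ + 1/dᵢ this gives W = h·(dₒ − f)/f.
W = 9.25 mm × (274000 − 195) / 195 = 9.25 × 1404.1282 ≈ 12988.186 mm = 12988.186/304.8 ft = 42.6122 ft.

42.61 ft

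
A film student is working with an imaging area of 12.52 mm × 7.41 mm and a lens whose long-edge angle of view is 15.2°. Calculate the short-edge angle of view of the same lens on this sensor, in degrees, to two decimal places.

From the long-edge AOV: f = 12.52 / (2·tan(7.6°)) = 12.52 / 0.26686 ≈ 46.9165 mm.
Short-edge AOV = 2·arctan(7.41 / (2 × 46.9165)) = 2·arctan(0.07897) ≈ 9.0306°.

9.03°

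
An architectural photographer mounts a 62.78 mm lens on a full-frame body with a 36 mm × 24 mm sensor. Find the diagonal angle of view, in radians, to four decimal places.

Sensor diagonal = √(36² + 24²) = √1872.0000 ≈ 43.2666 mm.
Angle of view α = 2·arctan(d/2f) with d = 43.2666 mm and f = 62.78 mm.
d/2f = 0.34459; arctan(0.34459) ≈ 0.3318 rad, so α ≈ 0.6637 rad.

0.6637 rad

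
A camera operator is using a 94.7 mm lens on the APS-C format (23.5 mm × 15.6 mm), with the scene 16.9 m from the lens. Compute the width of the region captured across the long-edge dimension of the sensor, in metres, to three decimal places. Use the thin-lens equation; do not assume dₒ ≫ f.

4.170 m

dₒ: 16.9 m = 16900 mm.
Similar triangles through the lens centre give W/dₒ = w/dᵢ; with 1/f = 1/dₒ + 1/dᵢ this gives W = w·(dₒ − f)/f.
W = 23.5 mm × (16900 − 94.7) / 94.7 = 23.5 × 177.4583 ≈ 4170.270 mm = 4.17027 m.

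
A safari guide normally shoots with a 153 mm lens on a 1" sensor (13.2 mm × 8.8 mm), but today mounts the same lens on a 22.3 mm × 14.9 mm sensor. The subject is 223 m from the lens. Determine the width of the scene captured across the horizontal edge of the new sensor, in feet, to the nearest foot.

The focal length stays 153 mm; the relevant sensor dimension is now w = 22.3 mm. Object distance dₒ = 223 m = 223000 mm.
Thin-lens field width W = w·(dₒ − f)/f = 22.3 × (223000 − 153)/153 ≈ 32480.314 mm = 32480.314/304.8 ft = 106.563 ft.

107 ft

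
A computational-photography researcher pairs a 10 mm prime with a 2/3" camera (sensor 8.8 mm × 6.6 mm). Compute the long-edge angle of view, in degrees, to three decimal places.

Angle of view α = 2·arctan(w/2f) with w = 8.8 mm and f = 10 mm.
w/2f = 0.44000; arctan(0.44000) ≈ 23.7495°, so α ≈ 47.4990°.

47.499°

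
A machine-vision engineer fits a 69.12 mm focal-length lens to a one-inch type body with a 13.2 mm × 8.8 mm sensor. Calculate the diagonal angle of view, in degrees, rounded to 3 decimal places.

Sensor diagonal = √(13.2² + 8.8²) = √251.6800 ≈ 15.8644 mm.
Angle of view α = 2·arctan(d/2f) with d = 15.8644 mm and f = 69.12 mm.
d/2f = 0.11476; arctan(0.11476) ≈ 6.5466°, so α ≈ 13.0933°.

13.093°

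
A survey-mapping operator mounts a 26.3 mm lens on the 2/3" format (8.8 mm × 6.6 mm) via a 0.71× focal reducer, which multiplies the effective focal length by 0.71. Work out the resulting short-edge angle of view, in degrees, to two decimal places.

20.04°

Effective focal length f = 26.3 × 0.71 = 18.673 mm.
α = 2·arctan(6.6 / (2 × 18.673)) = 2·arctan(0.17673) ≈ 20.0443°.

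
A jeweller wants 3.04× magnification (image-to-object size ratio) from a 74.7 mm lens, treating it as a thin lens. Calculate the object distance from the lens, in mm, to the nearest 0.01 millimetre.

99.27 mm

With m = dᵢ/dₒ and 1/f = 1/dₒ + 1/dᵢ, substituting dᵢ = m·dₒ gives 1/f = (1 + 1/m)/dₒ, hence dₒ = f·(1 + 1/m).
dₒ = 74.7 × (1 + 1/3.04) = 74.7 × 1.32895 ≈ 99.272 mm.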